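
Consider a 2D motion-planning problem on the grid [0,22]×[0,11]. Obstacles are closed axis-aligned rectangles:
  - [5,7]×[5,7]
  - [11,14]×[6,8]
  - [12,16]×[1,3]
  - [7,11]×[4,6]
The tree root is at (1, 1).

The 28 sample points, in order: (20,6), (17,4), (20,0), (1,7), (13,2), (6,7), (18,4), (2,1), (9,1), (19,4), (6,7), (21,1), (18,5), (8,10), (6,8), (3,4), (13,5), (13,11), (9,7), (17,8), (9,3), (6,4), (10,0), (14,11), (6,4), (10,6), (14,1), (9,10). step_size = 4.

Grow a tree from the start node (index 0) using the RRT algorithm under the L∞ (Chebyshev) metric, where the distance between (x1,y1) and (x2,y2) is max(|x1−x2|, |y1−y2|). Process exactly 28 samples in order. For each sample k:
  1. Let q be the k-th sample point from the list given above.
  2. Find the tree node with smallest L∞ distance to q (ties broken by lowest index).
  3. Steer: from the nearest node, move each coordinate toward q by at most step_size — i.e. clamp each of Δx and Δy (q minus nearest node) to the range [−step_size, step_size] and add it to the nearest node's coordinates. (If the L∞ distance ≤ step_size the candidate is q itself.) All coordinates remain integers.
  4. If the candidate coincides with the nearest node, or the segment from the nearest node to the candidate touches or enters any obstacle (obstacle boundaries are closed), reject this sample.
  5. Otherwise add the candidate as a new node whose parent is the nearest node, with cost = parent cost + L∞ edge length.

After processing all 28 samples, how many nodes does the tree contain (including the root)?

Node count: 13

1. q=(20,6) nearest=0 d=19 new=(5,5) → blocked by [5,7]×[5,7], reject
2. q=(17,4) nearest=0 d=16 new=(5,4) → add node 1 parent=0 cost=4
3. q=(20,0) nearest=1 d=15 new=(9,0) → add node 2 parent=1 cost=8
4. q=(1,7) nearest=1 d=4 new=(1,7) → add node 3 parent=1 cost=8
5. q=(13,2) nearest=2 d=4 new=(13,2) → blocked by [12,16]×[1,3], reject
6. q=(6,7) nearest=1 d=3 new=(6,7) → blocked by [5,7]×[5,7], reject
7. q=(18,4) nearest=2 d=9 new=(13,4) → blocked by [12,16]×[1,3], reject
8. q=(2,1) nearest=0 d=1 new=(2,1) → add node 4 parent=0 cost=1
9. q=(9,1) nearest=2 d=1 new=(9,1) → add node 5 parent=2 cost=9
10. q=(19,4) nearest=2 d=10 new=(13,4) → blocked by [12,16]×[1,3], reject
11. q=(6,7) nearest=1 d=3 new=(6,7) → blocked by [5,7]×[5,7], reject
12. q=(21,1) nearest=2 d=12 new=(13,1) → blocked by [12,16]×[1,3], reject
13. q=(18,5) nearest=2 d=9 new=(13,4) → blocked by [12,16]×[1,3], reject
14. q=(8,10) nearest=1 d=6 new=(8,8) → blocked by [5,7]×[5,7], reject
15. q=(6,8) nearest=1 d=4 new=(6,8) → blocked by [5,7]×[5,7], reject
16. q=(3,4) nearest=1 d=2 new=(3,4) → add node 6 parent=1 cost=6
17. q=(13,5) nearest=5 d=4 new=(13,5) → add node 7 parent=5 cost=13
18. q=(13,11) nearest=7 d=6 new=(13,9) → blocked by [11,14]×[6,8], reject
19. q=(9,7) nearest=1 d=4 new=(9,7) → blocked by [5,7]×[5,7], reject
20. q=(17,8) nearest=7 d=4 new=(17,8) → add node 8 parent=7 cost=17
21. q=(9,3) nearest=5 d=2 new=(9,3) → add node 9 parent=5 cost=11
22. q=(6,4) nearest=1 d=1 new=(6,4) → add node 10 parent=1 cost=5
23. q=(10,0) nearest=2 d=1 new=(10,0) → add node 11 parent=2 cost=9
24. q=(14,11) nearest=8 d=3 new=(14,11) → add node 12 parent=8 cost=20
25. q=(6,4) nearest=10 d=0 → coincident, reject
26. q=(10,6) nearest=7 d=3 new=(10,6) → blocked by [7,11]×[4,6], reject
27. q=(14,1) nearest=7 d=4 new=(14,1) → blocked by [12,16]×[1,3], reject
28. q=(9,10) nearest=7 d=5 new=(9,9) → blocked by [11,14]×[6,8], reject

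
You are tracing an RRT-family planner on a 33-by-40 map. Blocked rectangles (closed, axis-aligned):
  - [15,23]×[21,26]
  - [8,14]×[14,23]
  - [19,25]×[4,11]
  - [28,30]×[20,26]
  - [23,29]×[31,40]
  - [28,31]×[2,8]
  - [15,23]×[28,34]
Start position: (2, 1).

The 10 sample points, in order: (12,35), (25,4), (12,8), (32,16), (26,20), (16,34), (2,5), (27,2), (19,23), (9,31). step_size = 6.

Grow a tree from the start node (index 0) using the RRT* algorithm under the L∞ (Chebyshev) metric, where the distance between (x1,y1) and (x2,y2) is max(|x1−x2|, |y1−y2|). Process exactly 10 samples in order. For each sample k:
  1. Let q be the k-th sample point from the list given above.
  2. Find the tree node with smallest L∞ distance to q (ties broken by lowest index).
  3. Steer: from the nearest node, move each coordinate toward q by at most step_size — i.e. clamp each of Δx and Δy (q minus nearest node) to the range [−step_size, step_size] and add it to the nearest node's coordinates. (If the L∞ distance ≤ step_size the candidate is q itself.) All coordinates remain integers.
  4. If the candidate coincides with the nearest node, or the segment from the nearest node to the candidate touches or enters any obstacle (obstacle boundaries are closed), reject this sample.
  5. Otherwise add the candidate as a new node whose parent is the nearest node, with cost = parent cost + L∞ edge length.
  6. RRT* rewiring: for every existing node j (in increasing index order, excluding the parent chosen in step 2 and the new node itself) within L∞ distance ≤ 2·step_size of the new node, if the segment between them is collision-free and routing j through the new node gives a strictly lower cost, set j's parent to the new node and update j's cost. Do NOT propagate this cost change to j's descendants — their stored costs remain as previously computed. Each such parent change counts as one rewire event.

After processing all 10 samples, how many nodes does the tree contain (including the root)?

Node count: 7

1. q=(12,35) nearest=0 d=34 new=(8,7) → add node 1 parent=0 cost=6
2. q=(25,4) nearest=1 d=17 new=(14,4) → add node 2 parent=1 cost=12
3. q=(12,8) nearest=1 d=4 new=(12,8) → add node 3 parent=1 cost=10
4. q=(32,16) nearest=2 d=18 new=(20,10) → blocked by [19,25]×[4,11], reject
5. q=(26,20) nearest=3 d=14 new=(18,14) → add node 4 parent=3 cost=16
6. q=(16,34) nearest=4 d=20 new=(16,20) → add node 5 parent=4 cost=22
7. q=(2,5) nearest=0 d=4 new=(2,5) → add node 6 parent=0 cost=4
8. q=(27,2) nearest=4 d=12 new=(24,8) → blocked by [19,25]×[4,11], reject
9. q=(19,23) nearest=5 d=3 new=(19,23) → blocked by [15,23]×[21,26], reject
10. q=(9,31) nearest=5 d=11 new=(10,26) → blocked by [15,23]×[21,26], reject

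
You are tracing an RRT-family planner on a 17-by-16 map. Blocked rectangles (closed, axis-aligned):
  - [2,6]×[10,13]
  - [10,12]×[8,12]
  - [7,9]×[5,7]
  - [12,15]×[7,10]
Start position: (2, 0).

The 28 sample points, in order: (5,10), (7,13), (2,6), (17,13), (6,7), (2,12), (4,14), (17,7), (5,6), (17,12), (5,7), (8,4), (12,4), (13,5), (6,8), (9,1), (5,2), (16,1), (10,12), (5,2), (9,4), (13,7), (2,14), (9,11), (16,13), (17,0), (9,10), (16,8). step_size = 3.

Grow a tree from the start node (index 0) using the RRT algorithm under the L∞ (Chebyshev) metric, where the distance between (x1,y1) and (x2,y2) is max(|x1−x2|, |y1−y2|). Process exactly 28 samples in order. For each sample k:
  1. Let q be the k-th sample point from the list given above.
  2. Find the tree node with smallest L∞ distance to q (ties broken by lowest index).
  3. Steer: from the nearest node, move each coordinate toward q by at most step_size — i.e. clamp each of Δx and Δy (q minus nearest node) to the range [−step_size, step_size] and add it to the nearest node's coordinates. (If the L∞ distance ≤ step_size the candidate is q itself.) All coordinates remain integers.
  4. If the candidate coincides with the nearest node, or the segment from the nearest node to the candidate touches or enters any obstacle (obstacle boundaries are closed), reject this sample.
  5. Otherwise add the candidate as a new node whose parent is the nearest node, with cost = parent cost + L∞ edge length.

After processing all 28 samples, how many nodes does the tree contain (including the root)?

1. q=(5,10) nearest=0 d=10 new=(5,3) → add node 1 parent=0 cost=3
2. q=(7,13) nearest=1 d=10 new=(7,6) → blocked by [7,9]×[5,7], reject
3. q=(2,6) nearest=1 d=3 new=(2,6) → add node 2 parent=1 cost=6
4. q=(17,13) nearest=1 d=12 new=(8,6) → blocked by [7,9]×[5,7], reject
5. q=(6,7) nearest=1 d=4 new=(6,6) → add node 3 parent=1 cost=6
6. q=(2,12) nearest=2 d=6 new=(2,9) → add node 4 parent=2 cost=9
7. q=(4,14) nearest=4 d=5 new=(4,12) → blocked by [2,6]×[10,13], reject
8. q=(17,7) nearest=3 d=11 new=(9,7) → blocked by [7,9]×[5,7], reject
9. q=(5,6) nearest=3 d=1 new=(5,6) → add node 5 parent=3 cost=7
10. q=(17,12) nearest=3 d=11 new=(9,9) → blocked by [7,9]×[5,7], reject
11. q=(5,7) nearest=3 d=1 new=(5,7) → add node 6 parent=3 cost=7
12. q=(8,4) nearest=3 d=2 new=(8,4) → blocked by [7,9]×[5,7], reject
13. q=(12,4) nearest=3 d=6 new=(9,4) → blocked by [7,9]×[5,7], reject
14. q=(13,5) nearest=3 d=7 new=(9,5) → blocked by [7,9]×[5,7], reject
15. q=(6,8) nearest=6 d=1 new=(6,8) → add node 7 parent=6 cost=8
16. q=(9,1) nearest=1 d=4 new=(8,1) → add node 8 parent=1 cost=6
17. q=(5,2) nearest=1 d=1 new=(5,2) → add node 9 parent=1 cost=4
18. q=(16,1) nearest=8 d=8 new=(11,1) → add node 10 parent=8 cost=9
19. q=(10,12) nearest=7 d=4 new=(9,11) → add node 11 parent=7 cost=11
20. q=(5,2) nearest=9 d=0 → coincident, reject
21. q=(9,4) nearest=3 d=3 new=(9,4) → blocked by [7,9]×[5,7], reject
22. q=(13,7) nearest=11 d=4 new=(12,8) → blocked by [10,12]×[8,12], reject
23. q=(2,14) nearest=4 d=5 new=(2,12) → blocked by [2,6]×[10,13], reject
24. q=(9,11) nearest=11 d=0 → coincident, reject
25. q=(16,13) nearest=11 d=7 new=(12,13) → blocked by [10,12]×[8,12], reject
26. q=(17,0) nearest=10 d=6 new=(14,0) → add node 12 parent=10 cost=12
27. q=(9,10) nearest=11 d=1 new=(9,10) → add node 13 parent=11 cost=12
28. q=(16,8) nearest=10 d=7 new=(14,4) → add node 14 parent=10 cost=12

Node count: 15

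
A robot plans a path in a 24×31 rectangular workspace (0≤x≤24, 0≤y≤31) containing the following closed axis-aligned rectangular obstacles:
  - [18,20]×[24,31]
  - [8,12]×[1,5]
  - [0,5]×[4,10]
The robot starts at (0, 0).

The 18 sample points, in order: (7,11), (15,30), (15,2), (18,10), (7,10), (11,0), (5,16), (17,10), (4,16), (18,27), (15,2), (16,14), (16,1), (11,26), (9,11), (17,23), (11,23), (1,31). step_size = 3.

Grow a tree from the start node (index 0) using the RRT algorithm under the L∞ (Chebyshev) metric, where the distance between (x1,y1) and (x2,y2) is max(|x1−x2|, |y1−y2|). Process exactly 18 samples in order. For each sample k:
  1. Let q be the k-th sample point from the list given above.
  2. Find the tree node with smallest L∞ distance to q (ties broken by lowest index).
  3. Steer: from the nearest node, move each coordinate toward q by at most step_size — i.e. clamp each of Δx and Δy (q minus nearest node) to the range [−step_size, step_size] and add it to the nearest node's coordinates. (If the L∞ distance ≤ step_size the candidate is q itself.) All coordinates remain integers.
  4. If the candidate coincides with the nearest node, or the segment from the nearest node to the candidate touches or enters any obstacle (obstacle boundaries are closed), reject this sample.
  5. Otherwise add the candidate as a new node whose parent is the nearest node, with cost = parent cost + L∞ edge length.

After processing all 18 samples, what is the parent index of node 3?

Parent of node 3: 2

1. q=(7,11) nearest=0 d=11 new=(3,3) → add node 1 parent=0 cost=3
2. q=(15,30) nearest=1 d=27 new=(6,6) → blocked by [0,5]×[4,10], reject
3. q=(15,2) nearest=1 d=12 new=(6,2) → add node 2 parent=1 cost=6
4. q=(18,10) nearest=2 d=12 new=(9,5) → blocked by [8,12]×[1,5], reject
5. q=(7,10) nearest=1 d=7 new=(6,6) → blocked by [0,5]×[4,10], reject
6. q=(11,0) nearest=2 d=5 new=(9,0) → add node 3 parent=2 cost=9
7. q=(5,16) nearest=1 d=13 new=(5,6) → blocked by [0,5]×[4,10], reject
8. q=(17,10) nearest=3 d=10 new=(12,3) → blocked by [8,12]×[1,5], reject
9. q=(4,16) nearest=1 d=13 new=(4,6) → blocked by [0,5]×[4,10], reject
10. q=(18,27) nearest=1 d=24 new=(6,6) → blocked by [0,5]×[4,10], reject
11. q=(15,2) nearest=3 d=6 new=(12,2) → blocked by [8,12]×[1,5], reject
12. q=(16,14) nearest=2 d=12 new=(9,5) → blocked by [8,12]×[1,5], reject
13. q=(16,1) nearest=3 d=7 new=(12,1) → blocked by [8,12]×[1,5], reject
14. q=(11,26) nearest=1 d=23 new=(6,6) → blocked by [0,5]×[4,10], reject
15. q=(9,11) nearest=1 d=8 new=(6,6) → blocked by [0,5]×[4,10], reject
16. q=(17,23) nearest=1 d=20 new=(6,6) → blocked by [0,5]×[4,10], reject
17. q=(11,23) nearest=1 d=20 new=(6,6) → blocked by [0,5]×[4,10], reject
18. q=(1,31) nearest=1 d=28 new=(1,6) → blocked by [0,5]×[4,10], reject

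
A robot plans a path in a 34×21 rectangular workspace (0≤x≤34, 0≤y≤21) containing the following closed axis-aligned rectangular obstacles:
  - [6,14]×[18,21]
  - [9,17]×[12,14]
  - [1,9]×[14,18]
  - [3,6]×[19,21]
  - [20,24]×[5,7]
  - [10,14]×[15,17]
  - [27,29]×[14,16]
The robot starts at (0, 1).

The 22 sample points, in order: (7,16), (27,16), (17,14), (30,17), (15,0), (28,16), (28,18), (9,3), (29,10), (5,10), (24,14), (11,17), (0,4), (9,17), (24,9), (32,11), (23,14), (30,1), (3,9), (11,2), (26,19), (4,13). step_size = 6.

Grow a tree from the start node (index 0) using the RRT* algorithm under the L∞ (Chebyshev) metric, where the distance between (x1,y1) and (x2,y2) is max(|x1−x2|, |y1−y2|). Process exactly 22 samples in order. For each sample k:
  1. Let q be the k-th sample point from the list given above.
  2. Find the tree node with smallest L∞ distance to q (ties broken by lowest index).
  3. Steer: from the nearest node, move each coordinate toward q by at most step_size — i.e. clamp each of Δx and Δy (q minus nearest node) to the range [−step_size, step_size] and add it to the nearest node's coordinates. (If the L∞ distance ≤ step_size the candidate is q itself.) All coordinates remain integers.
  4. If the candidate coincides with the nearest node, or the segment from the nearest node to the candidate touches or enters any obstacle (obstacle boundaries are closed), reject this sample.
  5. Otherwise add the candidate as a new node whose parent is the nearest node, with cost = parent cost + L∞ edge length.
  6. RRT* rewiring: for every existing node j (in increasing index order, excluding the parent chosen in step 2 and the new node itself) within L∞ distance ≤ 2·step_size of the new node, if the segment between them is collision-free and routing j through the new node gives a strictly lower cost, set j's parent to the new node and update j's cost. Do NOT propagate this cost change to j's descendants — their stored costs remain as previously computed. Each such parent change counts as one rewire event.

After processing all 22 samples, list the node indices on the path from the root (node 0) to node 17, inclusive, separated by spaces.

1. q=(7,16) nearest=0 d=15 new=(6,7) → add node 1 parent=0 cost=6
2. q=(27,16) nearest=1 d=21 new=(12,13) → blocked by [9,17]×[12,14], reject
3. q=(17,14) nearest=1 d=11 new=(12,13) → blocked by [9,17]×[12,14], reject
4. q=(30,17) nearest=1 d=24 new=(12,13) → blocked by [9,17]×[12,14], reject
5. q=(15,0) nearest=1 d=9 new=(12,1) → add node 2 parent=1 cost=12
6. q=(28,16) nearest=2 d=16 new=(18,7) → add node 3 parent=2 cost=18
7. q=(28,18) nearest=3 d=11 new=(24,13) → add node 4 parent=3 cost=24
8. q=(9,3) nearest=2 d=3 new=(9,3) → add node 5 parent=2 cost=15
9. q=(29,10) nearest=4 d=5 new=(29,10) → add node 6 parent=4 cost=29
10. q=(5,10) nearest=1 d=3 new=(5,10) → add node 7 parent=1 cost=9
11. q=(24,14) nearest=4 d=1 new=(24,14) → add node 8 parent=4 cost=25
12. q=(11,17) nearest=7 d=7 new=(11,16) → blocked by [9,17]×[12,14], reject
13. q=(0,4) nearest=0 d=3 new=(0,4) → add node 9 parent=0 cost=3; rewire 5→9 (12<15)
14. q=(9,17) nearest=7 d=7 new=(9,16) → blocked by [1,9]×[14,18], reject
15. q=(24,9) nearest=4 d=4 new=(24,9) → add node 10 parent=4 cost=28
16. q=(32,11) nearest=6 d=3 new=(32,11) → add node 11 parent=6 cost=32
17. q=(23,14) nearest=4 d=1 new=(23,14) → add node 12 parent=4 cost=25
18. q=(30,1) nearest=10 d=8 new=(30,3) → add node 13 parent=10 cost=34
19. q=(3,9) nearest=7 d=2 new=(3,9) → add node 14 parent=7 cost=11
20. q=(11,2) nearest=2 d=1 new=(11,2) → add node 15 parent=2 cost=13
21. q=(26,19) nearest=8 d=5 new=(26,19) → add node 16 parent=8 cost=30
22. q=(4,13) nearest=7 d=3 new=(4,13) → add node 17 parent=7 cost=12

Path: 0 1 7 17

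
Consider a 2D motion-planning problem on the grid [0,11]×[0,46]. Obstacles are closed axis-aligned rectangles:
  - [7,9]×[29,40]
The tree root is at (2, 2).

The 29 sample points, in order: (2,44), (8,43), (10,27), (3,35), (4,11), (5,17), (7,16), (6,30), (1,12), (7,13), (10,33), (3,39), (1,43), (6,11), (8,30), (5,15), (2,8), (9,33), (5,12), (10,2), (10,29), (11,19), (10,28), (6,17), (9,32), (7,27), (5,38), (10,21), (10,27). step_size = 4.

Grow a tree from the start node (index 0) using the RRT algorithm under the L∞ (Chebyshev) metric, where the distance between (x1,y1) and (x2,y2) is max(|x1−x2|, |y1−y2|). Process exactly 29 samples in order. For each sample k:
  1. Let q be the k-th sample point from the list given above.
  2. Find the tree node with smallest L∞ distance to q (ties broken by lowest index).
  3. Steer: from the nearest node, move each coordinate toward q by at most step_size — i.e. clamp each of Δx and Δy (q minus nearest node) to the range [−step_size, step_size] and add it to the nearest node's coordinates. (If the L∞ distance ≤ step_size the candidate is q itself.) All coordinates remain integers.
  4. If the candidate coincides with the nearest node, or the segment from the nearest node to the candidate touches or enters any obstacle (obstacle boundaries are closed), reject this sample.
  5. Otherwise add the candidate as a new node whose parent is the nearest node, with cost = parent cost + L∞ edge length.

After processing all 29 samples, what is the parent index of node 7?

Parent of node 7: 4

1. q=(2,44) nearest=0 d=42 new=(2,6) → add node 1 parent=0 cost=4
2. q=(8,43) nearest=1 d=37 new=(6,10) → add node 2 parent=1 cost=8
3. q=(10,27) nearest=2 d=17 new=(10,14) → add node 3 parent=2 cost=12
4. q=(3,35) nearest=3 d=21 new=(6,18) → add node 4 parent=3 cost=16
5. q=(4,11) nearest=2 d=2 new=(4,11) → add node 5 parent=2 cost=10
6. q=(5,17) nearest=4 d=1 new=(5,17) → add node 6 parent=4 cost=17
7. q=(7,16) nearest=4 d=2 new=(7,16) → add node 7 parent=4 cost=18
8. q=(6,30) nearest=4 d=12 new=(6,22) → add node 8 parent=4 cost=20
9. q=(1,12) nearest=5 d=3 new=(1,12) → add node 9 parent=5 cost=13
10. q=(7,13) nearest=2 d=3 new=(7,13) → add node 10 parent=2 cost=11
11. q=(10,33) nearest=8 d=11 new=(10,26) → add node 11 parent=8 cost=24
12. q=(3,39) nearest=11 d=13 new=(6,30) → blocked by [7,9]×[29,40], reject
13. q=(1,43) nearest=11 d=17 new=(6,30) → blocked by [7,9]×[29,40], reject
14. q=(6,11) nearest=2 d=1 new=(6,11) → add node 12 parent=2 cost=9
15. q=(8,30) nearest=11 d=4 new=(8,30) → blocked by [7,9]×[29,40], reject
16. q=(5,15) nearest=6 d=2 new=(5,15) → add node 13 parent=6 cost=19
17. q=(2,8) nearest=1 d=2 new=(2,8) → add node 14 parent=1 cost=6
18. q=(9,33) nearest=11 d=7 new=(9,30) → blocked by [7,9]×[29,40], reject
19. q=(5,12) nearest=5 d=1 new=(5,12) → add node 15 parent=5 cost=11
20. q=(10,2) nearest=0 d=8 new=(6,2) → add node 16 parent=0 cost=4
21. q=(10,29) nearest=11 d=3 new=(10,29) → add node 17 parent=11 cost=27
22. q=(11,19) nearest=7 d=4 new=(11,19) → add node 18 parent=7 cost=22
23. q=(10,28) nearest=17 d=1 new=(10,28) → add node 19 parent=17 cost=28
24. q=(6,17) nearest=4 d=1 new=(6,17) → add node 20 parent=4 cost=17
25. q=(9,32) nearest=17 d=3 new=(9,32) → blocked by [7,9]×[29,40], reject
26. q=(7,27) nearest=11 d=3 new=(7,27) → add node 21 parent=11 cost=27
27. q=(5,38) nearest=17 d=9 new=(6,33) → blocked by [7,9]×[29,40], reject
28. q=(10,21) nearest=18 d=2 new=(10,21) → add node 22 parent=18 cost=24
29. q=(10,27) nearest=11 d=1 new=(10,27) → add node 23 parent=11 cost=25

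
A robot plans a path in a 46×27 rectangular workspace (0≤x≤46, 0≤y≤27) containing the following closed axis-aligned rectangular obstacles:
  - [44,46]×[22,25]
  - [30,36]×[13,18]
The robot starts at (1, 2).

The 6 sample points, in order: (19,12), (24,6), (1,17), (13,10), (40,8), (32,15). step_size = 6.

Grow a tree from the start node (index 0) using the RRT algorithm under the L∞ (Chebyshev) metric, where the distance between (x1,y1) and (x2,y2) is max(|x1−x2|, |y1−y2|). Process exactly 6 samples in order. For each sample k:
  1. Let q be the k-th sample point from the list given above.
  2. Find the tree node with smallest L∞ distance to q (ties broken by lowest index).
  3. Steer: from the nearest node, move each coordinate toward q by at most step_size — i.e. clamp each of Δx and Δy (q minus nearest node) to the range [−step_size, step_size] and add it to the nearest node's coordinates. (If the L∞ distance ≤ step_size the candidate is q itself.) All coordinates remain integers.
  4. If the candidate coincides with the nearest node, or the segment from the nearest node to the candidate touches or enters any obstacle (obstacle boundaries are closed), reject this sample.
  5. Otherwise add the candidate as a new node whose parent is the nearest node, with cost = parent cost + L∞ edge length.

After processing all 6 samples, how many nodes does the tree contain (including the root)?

Node count: 7

1. q=(19,12) nearest=0 d=18 new=(7,8) → add node 1 parent=0 cost=6
2. q=(24,6) nearest=1 d=17 new=(13,6) → add node 2 parent=1 cost=12
3. q=(1,17) nearest=1 d=9 new=(1,14) → add node 3 parent=1 cost=12
4. q=(13,10) nearest=2 d=4 new=(13,10) → add node 4 parent=2 cost=16
5. q=(40,8) nearest=2 d=27 new=(19,8) → add node 5 parent=2 cost=18
6. q=(32,15) nearest=5 d=13 new=(25,14) → add node 6 parent=5 cost=24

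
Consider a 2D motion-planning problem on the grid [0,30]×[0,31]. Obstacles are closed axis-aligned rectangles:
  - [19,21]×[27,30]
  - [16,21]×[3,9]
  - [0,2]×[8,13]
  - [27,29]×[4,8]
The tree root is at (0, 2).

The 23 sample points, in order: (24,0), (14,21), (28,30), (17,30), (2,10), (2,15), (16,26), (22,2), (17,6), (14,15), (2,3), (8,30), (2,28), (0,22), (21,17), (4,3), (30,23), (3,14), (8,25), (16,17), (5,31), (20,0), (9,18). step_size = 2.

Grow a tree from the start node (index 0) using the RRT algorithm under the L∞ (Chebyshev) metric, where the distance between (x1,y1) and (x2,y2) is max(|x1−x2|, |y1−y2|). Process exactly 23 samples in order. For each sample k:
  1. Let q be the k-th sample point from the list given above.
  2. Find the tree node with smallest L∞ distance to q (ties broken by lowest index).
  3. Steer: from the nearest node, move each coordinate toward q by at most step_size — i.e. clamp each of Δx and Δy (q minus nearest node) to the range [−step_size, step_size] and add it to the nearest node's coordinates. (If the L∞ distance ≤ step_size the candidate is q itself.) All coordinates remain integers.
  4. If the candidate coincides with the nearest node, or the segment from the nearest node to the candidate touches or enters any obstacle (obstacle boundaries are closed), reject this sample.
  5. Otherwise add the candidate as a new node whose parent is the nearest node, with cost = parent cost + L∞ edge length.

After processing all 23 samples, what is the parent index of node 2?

1. q=(24,0) nearest=0 d=24 new=(2,0) → add node 1 parent=0 cost=2
2. q=(14,21) nearest=0 d=19 new=(2,4) → add node 2 parent=0 cost=2
3. q=(28,30) nearest=2 d=26 new=(4,6) → add node 3 parent=2 cost=4
4. q=(17,30) nearest=3 d=24 new=(6,8) → add node 4 parent=3 cost=6
5. q=(2,10) nearest=3 d=4 new=(2,8) → blocked by [0,2]×[8,13], reject
6. q=(2,15) nearest=4 d=7 new=(4,10) → add node 5 parent=4 cost=8
7. q=(16,26) nearest=5 d=16 new=(6,12) → add node 6 parent=5 cost=10
8. q=(22,2) nearest=4 d=16 new=(8,6) → add node 7 parent=4 cost=8
9. q=(17,6) nearest=7 d=9 new=(10,6) → add node 8 parent=7 cost=10
10. q=(14,15) nearest=4 d=8 new=(8,10) → add node 9 parent=4 cost=8
11. q=(2,3) nearest=2 d=1 new=(2,3) → add node 10 parent=2 cost=3
12. q=(8,30) nearest=6 d=18 new=(8,14) → add node 11 parent=6 cost=12
13. q=(2,28) nearest=11 d=14 new=(6,16) → add node 12 parent=11 cost=14
14. q=(0,22) nearest=12 d=6 new=(4,18) → add node 13 parent=12 cost=16
15. q=(21,17) nearest=8 d=11 new=(12,8) → add node 14 parent=8 cost=12
16. q=(4,3) nearest=2 d=2 new=(4,3) → add node 15 parent=2 cost=4
17. q=(30,23) nearest=14 d=18 new=(14,10) → add node 16 parent=14 cost=14
18. q=(3,14) nearest=6 d=3 new=(4,14) → add node 17 parent=6 cost=12
19. q=(8,25) nearest=13 d=7 new=(6,20) → add node 18 parent=13 cost=18
20. q=(16,17) nearest=16 d=7 new=(16,12) → add node 19 parent=16 cost=16
21. q=(5,31) nearest=18 d=11 new=(5,22) → add node 20 parent=18 cost=20
22. q=(20,0) nearest=14 d=8 new=(14,6) → add node 21 parent=14 cost=14
23. q=(9,18) nearest=12 d=3 new=(8,18) → add node 22 parent=12 cost=16

Parent of node 2: 0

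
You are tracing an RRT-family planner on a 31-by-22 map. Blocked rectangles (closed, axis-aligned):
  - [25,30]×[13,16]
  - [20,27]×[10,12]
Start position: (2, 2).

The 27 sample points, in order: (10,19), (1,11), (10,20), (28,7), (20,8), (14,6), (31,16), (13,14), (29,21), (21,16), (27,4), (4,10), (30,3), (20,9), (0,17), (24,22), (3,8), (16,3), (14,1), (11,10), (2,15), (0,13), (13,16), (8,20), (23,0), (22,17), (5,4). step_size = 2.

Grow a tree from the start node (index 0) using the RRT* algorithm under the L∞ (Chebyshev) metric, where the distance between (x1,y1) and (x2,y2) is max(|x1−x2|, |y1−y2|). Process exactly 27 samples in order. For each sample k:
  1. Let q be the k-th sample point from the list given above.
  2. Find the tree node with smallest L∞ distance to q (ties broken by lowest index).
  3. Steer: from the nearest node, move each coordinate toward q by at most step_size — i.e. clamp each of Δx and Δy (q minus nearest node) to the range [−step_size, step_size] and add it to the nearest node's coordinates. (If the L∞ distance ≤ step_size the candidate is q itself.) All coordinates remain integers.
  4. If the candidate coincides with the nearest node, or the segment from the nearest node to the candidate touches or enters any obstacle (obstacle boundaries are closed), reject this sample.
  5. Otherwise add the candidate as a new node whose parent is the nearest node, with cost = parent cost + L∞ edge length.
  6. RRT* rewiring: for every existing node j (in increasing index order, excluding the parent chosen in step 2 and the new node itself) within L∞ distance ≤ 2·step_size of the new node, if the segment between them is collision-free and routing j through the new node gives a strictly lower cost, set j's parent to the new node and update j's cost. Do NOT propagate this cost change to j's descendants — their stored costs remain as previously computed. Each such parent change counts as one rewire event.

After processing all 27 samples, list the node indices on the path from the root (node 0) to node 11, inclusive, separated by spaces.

Path: 0 1 4 5 6 7 9 10 11

1. q=(10,19) nearest=0 d=17 new=(4,4) → add node 1 parent=0 cost=2
2. q=(1,11) nearest=1 d=7 new=(2,6) → add node 2 parent=1 cost=4
3. q=(10,20) nearest=2 d=14 new=(4,8) → add node 3 parent=2 cost=6
4. q=(28,7) nearest=1 d=24 new=(6,6) → add node 4 parent=1 cost=4
5. q=(20,8) nearest=4 d=14 new=(8,8) → add node 5 parent=4 cost=6
6. q=(14,6) nearest=5 d=6 new=(10,6) → add node 6 parent=5 cost=8
7. q=(31,16) nearest=6 d=21 new=(12,8) → add node 7 parent=6 cost=10
8. q=(13,14) nearest=5 d=6 new=(10,10) → add node 8 parent=5 cost=8
9. q=(29,21) nearest=7 d=17 new=(14,10) → add node 9 parent=7 cost=12
10. q=(21,16) nearest=9 d=7 new=(16,12) → add node 10 parent=9 cost=14
11. q=(27,4) nearest=10 d=11 new=(18,10) → add node 11 parent=10 cost=16
12. q=(4,10) nearest=3 d=2 new=(4,10) → add node 12 parent=3 cost=8
13. q=(30,3) nearest=11 d=12 new=(20,8) → add node 13 parent=11 cost=18
14. q=(20,9) nearest=13 d=1 new=(20,9) → add node 14 parent=13 cost=19
15. q=(0,17) nearest=12 d=7 new=(2,12) → add node 15 parent=12 cost=10
16. q=(24,22) nearest=10 d=10 new=(18,14) → add node 16 parent=10 cost=16
17. q=(3,8) nearest=3 d=1 new=(3,8) → add node 17 parent=3 cost=7
18. q=(16,3) nearest=7 d=5 new=(14,6) → add node 18 parent=7 cost=12
19. q=(14,1) nearest=6 d=5 new=(12,4) → add node 19 parent=6 cost=10
20. q=(11,10) nearest=8 d=1 new=(11,10) → add node 20 parent=8 cost=9
21. q=(2,15) nearest=15 d=3 new=(2,14) → add node 21 parent=15 cost=12
22. q=(0,13) nearest=15 d=2 new=(0,13) → add node 22 parent=15 cost=12
23. q=(13,16) nearest=10 d=4 new=(14,14) → add node 23 parent=10 cost=16
24. q=(8,20) nearest=21 d=6 new=(4,16) → add node 24 parent=21 cost=14
25. q=(23,0) nearest=13 d=8 new=(22,6) → add node 25 parent=13 cost=20
26. q=(22,17) nearest=16 d=4 new=(20,16) → add node 26 parent=16 cost=18
27. q=(5,4) nearest=1 d=1 new=(5,4) → add node 27 parent=1 cost=3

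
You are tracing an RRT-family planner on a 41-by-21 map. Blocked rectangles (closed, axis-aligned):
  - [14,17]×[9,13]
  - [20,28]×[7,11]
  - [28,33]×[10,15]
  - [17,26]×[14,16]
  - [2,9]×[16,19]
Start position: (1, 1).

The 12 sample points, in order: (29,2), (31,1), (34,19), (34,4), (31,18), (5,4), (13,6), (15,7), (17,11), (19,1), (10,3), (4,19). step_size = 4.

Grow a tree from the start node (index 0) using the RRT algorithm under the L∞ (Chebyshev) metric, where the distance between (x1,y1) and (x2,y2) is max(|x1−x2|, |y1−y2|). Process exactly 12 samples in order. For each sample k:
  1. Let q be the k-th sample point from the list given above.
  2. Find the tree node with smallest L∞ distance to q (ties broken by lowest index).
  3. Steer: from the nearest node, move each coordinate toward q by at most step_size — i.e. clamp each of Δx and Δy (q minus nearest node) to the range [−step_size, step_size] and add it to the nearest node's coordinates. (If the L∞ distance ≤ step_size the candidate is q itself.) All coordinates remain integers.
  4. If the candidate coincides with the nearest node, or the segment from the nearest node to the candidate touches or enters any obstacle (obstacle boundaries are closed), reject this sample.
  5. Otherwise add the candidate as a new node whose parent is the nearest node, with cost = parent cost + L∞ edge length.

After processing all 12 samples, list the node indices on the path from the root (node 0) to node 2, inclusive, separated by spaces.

Path: 0 1 2

1. q=(29,2) nearest=0 d=28 new=(5,2) → add node 1 parent=0 cost=4
2. q=(31,1) nearest=1 d=26 new=(9,1) → add node 2 parent=1 cost=8
3. q=(34,19) nearest=2 d=25 new=(13,5) → add node 3 parent=2 cost=12
4. q=(34,4) nearest=3 d=21 new=(17,4) → add node 4 parent=3 cost=16
5. q=(31,18) nearest=4 d=14 new=(21,8) → blocked by [20,28]×[7,11], reject
6. q=(5,4) nearest=1 d=2 new=(5,4) → add node 5 parent=1 cost=6
7. q=(13,6) nearest=3 d=1 new=(13,6) → add node 6 parent=3 cost=13
8. q=(15,7) nearest=3 d=2 new=(15,7) → add node 7 parent=3 cost=14
9. q=(17,11) nearest=7 d=4 new=(17,11) → blocked by [14,17]×[9,13], reject
10. q=(19,1) nearest=4 d=3 new=(19,1) → add node 8 parent=4 cost=19
11. q=(10,3) nearest=2 d=2 new=(10,3) → add node 9 parent=2 cost=10
12. q=(4,19) nearest=7 d=12 new=(11,11) → add node 10 parent=7 cost=18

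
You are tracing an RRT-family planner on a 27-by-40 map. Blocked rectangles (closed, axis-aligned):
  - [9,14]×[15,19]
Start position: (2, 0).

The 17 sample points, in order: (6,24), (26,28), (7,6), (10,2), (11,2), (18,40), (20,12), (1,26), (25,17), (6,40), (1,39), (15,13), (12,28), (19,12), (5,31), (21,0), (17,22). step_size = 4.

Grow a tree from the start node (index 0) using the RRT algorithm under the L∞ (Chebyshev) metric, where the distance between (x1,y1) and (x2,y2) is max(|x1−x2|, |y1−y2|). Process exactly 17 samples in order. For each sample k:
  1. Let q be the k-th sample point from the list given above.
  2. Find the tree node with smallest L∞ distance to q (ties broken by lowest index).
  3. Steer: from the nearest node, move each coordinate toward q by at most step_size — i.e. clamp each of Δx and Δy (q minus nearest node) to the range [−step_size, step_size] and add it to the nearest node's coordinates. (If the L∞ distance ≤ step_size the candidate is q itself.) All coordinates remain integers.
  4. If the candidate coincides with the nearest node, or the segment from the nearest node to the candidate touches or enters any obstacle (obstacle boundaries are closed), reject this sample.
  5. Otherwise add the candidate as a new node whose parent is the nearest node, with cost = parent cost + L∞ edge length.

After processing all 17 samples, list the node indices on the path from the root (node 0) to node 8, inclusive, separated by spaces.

1. q=(6,24) nearest=0 d=24 new=(6,4) → add node 1 parent=0 cost=4
2. q=(26,28) nearest=1 d=24 new=(10,8) → add node 2 parent=1 cost=8
3. q=(7,6) nearest=1 d=2 new=(7,6) → add node 3 parent=1 cost=6
4. q=(10,2) nearest=1 d=4 new=(10,2) → add node 4 parent=1 cost=8
5. q=(11,2) nearest=4 d=1 new=(11,2) → add node 5 parent=4 cost=9
6. q=(18,40) nearest=2 d=32 new=(14,12) → add node 6 parent=2 cost=12
7. q=(20,12) nearest=6 d=6 new=(18,12) → add node 7 parent=6 cost=16
8. q=(1,26) nearest=6 d=14 new=(10,16) → blocked by [9,14]×[15,19], reject
9. q=(25,17) nearest=7 d=7 new=(22,16) → add node 8 parent=7 cost=20
10. q=(6,40) nearest=8 d=24 new=(18,20) → add node 9 parent=8 cost=24
11. q=(1,39) nearest=9 d=19 new=(14,24) → add node 10 parent=9 cost=28
12. q=(15,13) nearest=6 d=1 new=(15,13) → add node 11 parent=6 cost=13
13. q=(12,28) nearest=10 d=4 new=(12,28) → add node 12 parent=10 cost=32
14. q=(19,12) nearest=7 d=1 new=(19,12) → add node 13 parent=7 cost=17
15. q=(5,31) nearest=12 d=7 new=(8,31) → add node 14 parent=12 cost=36
16. q=(21,0) nearest=5 d=10 new=(15,0) → add node 15 parent=5 cost=13
17. q=(17,22) nearest=9 d=2 new=(17,22) → add node 16 parent=9 cost=26

Path: 0 1 2 6 7 8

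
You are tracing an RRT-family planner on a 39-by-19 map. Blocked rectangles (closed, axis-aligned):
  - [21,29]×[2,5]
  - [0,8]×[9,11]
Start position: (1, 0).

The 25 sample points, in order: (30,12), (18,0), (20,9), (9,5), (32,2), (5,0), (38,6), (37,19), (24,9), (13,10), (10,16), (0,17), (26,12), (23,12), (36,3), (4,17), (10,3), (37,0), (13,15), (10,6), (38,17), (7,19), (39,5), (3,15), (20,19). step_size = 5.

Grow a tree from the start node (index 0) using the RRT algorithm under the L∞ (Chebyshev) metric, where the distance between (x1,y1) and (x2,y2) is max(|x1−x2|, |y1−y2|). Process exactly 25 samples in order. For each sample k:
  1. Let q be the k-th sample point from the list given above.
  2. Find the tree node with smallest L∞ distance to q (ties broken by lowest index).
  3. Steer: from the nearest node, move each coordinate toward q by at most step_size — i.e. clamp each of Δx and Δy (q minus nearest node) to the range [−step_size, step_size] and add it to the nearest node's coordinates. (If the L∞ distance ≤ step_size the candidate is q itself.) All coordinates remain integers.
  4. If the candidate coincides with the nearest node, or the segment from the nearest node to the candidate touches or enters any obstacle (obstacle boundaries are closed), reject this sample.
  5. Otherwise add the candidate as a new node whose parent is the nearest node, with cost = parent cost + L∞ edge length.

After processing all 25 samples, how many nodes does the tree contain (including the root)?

1. q=(30,12) nearest=0 d=29 new=(6,5) → add node 1 parent=0 cost=5
2. q=(18,0) nearest=1 d=12 new=(11,0) → add node 2 parent=1 cost=10
3. q=(20,9) nearest=2 d=9 new=(16,5) → add node 3 parent=2 cost=15
4. q=(9,5) nearest=1 d=3 new=(9,5) → add node 4 parent=1 cost=8
5. q=(32,2) nearest=3 d=16 new=(21,2) → blocked by [21,29]×[2,5], reject
6. q=(5,0) nearest=0 d=4 new=(5,0) → add node 5 parent=0 cost=4
7. q=(38,6) nearest=3 d=22 new=(21,6) → add node 6 parent=3 cost=20
8. q=(37,19) nearest=6 d=16 new=(26,11) → add node 7 parent=6 cost=25
9. q=(24,9) nearest=7 d=2 new=(24,9) → add node 8 parent=7 cost=27
10. q=(13,10) nearest=3 d=5 new=(13,10) → add node 9 parent=3 cost=20
11. q=(10,16) nearest=9 d=6 new=(10,15) → add node 10 parent=9 cost=25
12. q=(0,17) nearest=10 d=10 new=(5,17) → add node 11 parent=10 cost=30
13. q=(26,12) nearest=7 d=1 new=(26,12) → add node 12 parent=7 cost=26
14. q=(23,12) nearest=7 d=3 new=(23,12) → add node 13 parent=7 cost=28
15. q=(36,3) nearest=7 d=10 new=(31,6) → add node 14 parent=7 cost=30
16. q=(4,17) nearest=11 d=1 new=(4,17) → add node 15 parent=11 cost=31
17. q=(10,3) nearest=4 d=2 new=(10,3) → add node 16 parent=4 cost=10
18. q=(37,0) nearest=14 d=6 new=(36,1) → add node 17 parent=14 cost=35
19. q=(13,15) nearest=10 d=3 new=(13,15) → add node 18 parent=10 cost=28
20. q=(10,6) nearest=4 d=1 new=(10,6) → add node 19 parent=4 cost=9
21. q=(38,17) nearest=14 d=11 new=(36,11) → add node 20 parent=14 cost=35
22. q=(7,19) nearest=11 d=2 new=(7,19) → add node 21 parent=11 cost=32
23. q=(39,5) nearest=17 d=4 new=(39,5) → add node 22 parent=17 cost=39
24. q=(3,15) nearest=11 d=2 new=(3,15) → add node 23 parent=11 cost=32
25. q=(20,19) nearest=12 d=7 new=(21,17) → add node 24 parent=12 cost=31

Node count: 25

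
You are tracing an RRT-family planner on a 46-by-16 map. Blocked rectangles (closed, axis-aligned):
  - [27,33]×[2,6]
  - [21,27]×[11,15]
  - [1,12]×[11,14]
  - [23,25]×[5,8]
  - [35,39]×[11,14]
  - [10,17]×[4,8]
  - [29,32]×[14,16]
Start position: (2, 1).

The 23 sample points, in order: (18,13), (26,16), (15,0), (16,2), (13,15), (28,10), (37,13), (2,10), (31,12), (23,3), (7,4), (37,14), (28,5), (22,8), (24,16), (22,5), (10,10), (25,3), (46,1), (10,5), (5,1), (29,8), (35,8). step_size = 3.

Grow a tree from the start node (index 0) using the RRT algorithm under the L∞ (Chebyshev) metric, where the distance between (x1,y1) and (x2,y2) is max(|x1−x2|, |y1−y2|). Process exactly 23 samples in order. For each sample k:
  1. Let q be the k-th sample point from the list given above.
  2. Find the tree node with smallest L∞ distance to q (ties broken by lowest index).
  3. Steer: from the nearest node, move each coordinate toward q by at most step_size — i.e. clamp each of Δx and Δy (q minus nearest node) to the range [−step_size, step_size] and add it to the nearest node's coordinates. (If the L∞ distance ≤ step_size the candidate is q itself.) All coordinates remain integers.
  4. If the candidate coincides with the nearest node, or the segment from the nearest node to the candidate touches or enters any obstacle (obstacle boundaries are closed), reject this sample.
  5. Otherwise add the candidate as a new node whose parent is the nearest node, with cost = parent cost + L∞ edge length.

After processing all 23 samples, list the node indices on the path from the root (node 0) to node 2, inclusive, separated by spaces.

Path: 0 1 2

1. q=(18,13) nearest=0 d=16 new=(5,4) → add node 1 parent=0 cost=3
2. q=(26,16) nearest=1 d=21 new=(8,7) → add node 2 parent=1 cost=6
3. q=(15,0) nearest=2 d=7 new=(11,4) → blocked by [10,17]×[4,8], reject
4. q=(16,2) nearest=2 d=8 new=(11,4) → blocked by [10,17]×[4,8], reject
5. q=(13,15) nearest=2 d=8 new=(11,10) → add node 3 parent=2 cost=9
6. q=(28,10) nearest=3 d=17 new=(14,10) → add node 4 parent=3 cost=12
7. q=(37,13) nearest=4 d=23 new=(17,13) → add node 5 parent=4 cost=15
8. q=(2,10) nearest=1 d=6 new=(2,7) → add node 6 parent=1 cost=6
9. q=(31,12) nearest=5 d=14 new=(20,12) → add node 7 parent=5 cost=18
10. q=(23,3) nearest=4 d=9 new=(17,7) → blocked by [10,17]×[4,8], reject
11. q=(7,4) nearest=1 d=2 new=(7,4) → add node 8 parent=1 cost=5
12. q=(37,14) nearest=7 d=17 new=(23,14) → blocked by [21,27]×[11,15], reject
13. q=(28,5) nearest=7 d=8 new=(23,9) → blocked by [21,27]×[11,15], reject
14. q=(22,8) nearest=7 d=4 new=(22,9) → add node 9 parent=7 cost=21
15. q=(24,16) nearest=7 d=4 new=(23,15) → blocked by [21,27]×[11,15], reject
16. q=(22,5) nearest=9 d=4 new=(22,6) → add node 10 parent=9 cost=24
17. q=(10,10) nearest=3 d=1 new=(10,10) → add node 11 parent=3 cost=10
18. q=(25,3) nearest=10 d=3 new=(25,3) → blocked by [23,25]×[5,8], reject
19. q=(46,1) nearest=9 d=24 new=(25,6) → blocked by [23,25]×[5,8], reject
20. q=(10,5) nearest=2 d=2 new=(10,5) → blocked by [10,17]×[4,8], reject
21. q=(5,1) nearest=0 d=3 new=(5,1) → add node 12 parent=0 cost=3
22. q=(29,8) nearest=9 d=7 new=(25,8) → blocked by [23,25]×[5,8], reject
23. q=(35,8) nearest=9 d=13 new=(25,8) → blocked by [23,25]×[5,8], reject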